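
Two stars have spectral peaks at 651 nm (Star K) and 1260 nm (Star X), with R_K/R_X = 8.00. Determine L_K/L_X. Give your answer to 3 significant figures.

898

Wien's law gives T ∝ 1/λ_max, so T_K/T_X = λ_X/λ_K = 1260/651 = 1.935.
Then L ∝ R²T⁴ gives L_K/L_X = (8.00)² × (1.935)⁴ = 64.00 × 14.03 = 898.1.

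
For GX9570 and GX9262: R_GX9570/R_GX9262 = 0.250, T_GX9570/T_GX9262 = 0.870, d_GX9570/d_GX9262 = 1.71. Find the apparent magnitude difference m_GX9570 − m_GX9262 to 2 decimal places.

4.78

L_GX9570/L_GX9262 = (0.250)²(0.870)⁴ = 0.03581.
F_GX9570/F_GX9262 = (L_GX9570/L_GX9262)/(d_GX9570/d_GX9262)² = 0.03581/2.924 = 0.01225.
m_GX9570 − m_GX9262 = −2.5 log₁₀(0.01225) = 4.78.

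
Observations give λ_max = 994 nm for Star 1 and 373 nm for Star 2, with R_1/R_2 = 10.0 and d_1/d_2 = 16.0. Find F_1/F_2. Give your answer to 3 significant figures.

Wien's law: T_1/T_2 = λ_2/λ_1 = 373/994 = 0.3753.
L_1/L_2 = (R_1/R_2)²(T_1/T_2)⁴ = (10.0)²(0.3753)⁴ = 1.983.
F_1/F_2 = (L_1/L_2)/(d_1/d_2)² = 1.983/(16.0)² = 0.007746.

0.00775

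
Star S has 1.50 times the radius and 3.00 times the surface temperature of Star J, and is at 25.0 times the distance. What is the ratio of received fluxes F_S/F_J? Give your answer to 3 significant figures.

0.292

L_S/L_J = (R_S/R_J)²(T_S/T_J)⁴ = (1.50)² × (3.00)⁴ = 182.2.
F_S/F_J = (L_S/L_J)/(d_S/d_J)² = 182.2 / (25.0)² = 0.2916.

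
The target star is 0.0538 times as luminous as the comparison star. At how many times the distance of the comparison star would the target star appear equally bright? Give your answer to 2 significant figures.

Equal flux requires L_t/d_t² = L_c/d_c², so d_t/d_c = √(L_t/L_c)
= √(0.0538) = 0.2319.

0.23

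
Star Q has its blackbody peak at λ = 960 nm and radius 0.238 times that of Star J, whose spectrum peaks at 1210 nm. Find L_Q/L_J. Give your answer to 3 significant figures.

Wien's law gives T ∝ 1/λ_max, so T_Q/T_J = λ_J/λ_Q = 1210/960 = 1.260.
Then L ∝ R²T⁴ gives L_Q/L_J = (0.238)² × (1.260)⁴ = 0.05664 × 2.524 = 0.1430.

0.143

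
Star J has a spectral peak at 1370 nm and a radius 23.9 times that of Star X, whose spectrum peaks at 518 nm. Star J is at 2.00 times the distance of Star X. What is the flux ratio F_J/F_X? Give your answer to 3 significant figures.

2.92

Wien's law: T_J/T_X = λ_X/λ_J = 518/1370 = 0.3781.
L_J/L_X = (R_J/R_X)²(T_J/T_X)⁴ = (23.9)²(0.3781)⁴ = 11.67.
F_J/F_X = (L_J/L_X)/(d_J/d_X)² = 11.67/(2.00)² = 2.919.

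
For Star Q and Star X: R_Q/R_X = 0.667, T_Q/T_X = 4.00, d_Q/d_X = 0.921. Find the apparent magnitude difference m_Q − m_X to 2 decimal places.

L_Q/L_X = (0.667)²(4.00)⁴ = 113.9.
F_Q/F_X = (L_Q/L_X)/(d_Q/d_X)² = 113.9/0.8482 = 134.3.
m_Q − m_X = −2.5 log₁₀(134.3) = -5.32.

-5.32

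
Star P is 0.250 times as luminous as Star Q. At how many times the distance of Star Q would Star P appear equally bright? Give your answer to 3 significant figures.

0.500

Equal flux requires L_P/d_P² = L_Q/d_Q², so d_P/d_Q = √(L_P/L_Q)
= √(0.250) = 0.5000.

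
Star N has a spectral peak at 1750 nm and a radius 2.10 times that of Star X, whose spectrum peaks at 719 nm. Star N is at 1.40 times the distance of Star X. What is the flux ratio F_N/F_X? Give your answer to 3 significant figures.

0.0641

Wien's law: T_N/T_X = λ_X/λ_N = 719/1750 = 0.4109.
L_N/L_X = (R_N/R_X)²(T_N/T_X)⁴ = (2.10)²(0.4109)⁴ = 0.1257.
F_N/F_X = (L_N/L_X)/(d_N/d_X)² = 0.1257/(1.40)² = 0.06411.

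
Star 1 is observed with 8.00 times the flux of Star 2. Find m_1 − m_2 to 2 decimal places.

-2.26

m_1 − m_2 = −2.5 log₁₀(F_1/F_2) = −2.5 log₁₀(8.00) = −2.5 × (0.903) = -2.258.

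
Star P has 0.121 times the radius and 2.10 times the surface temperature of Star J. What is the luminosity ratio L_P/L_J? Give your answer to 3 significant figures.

0.285

From the Stefan–Boltzmann law, L ∝ R²T⁴, so
L_P/L_J = (R_P/R_J)² (T_P/T_J)⁴ = (0.121)² × (2.10)⁴ = 0.01464 × 19.45 = 0.2847.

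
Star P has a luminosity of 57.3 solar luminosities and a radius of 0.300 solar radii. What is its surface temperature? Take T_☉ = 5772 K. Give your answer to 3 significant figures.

2.90×10^4 K

T/T_☉ = (L/L_☉)^(1/4) / (R/R_☉)^(1/2)
T = 5772 × (57.3)^(1/4) / √(0.300) = 5772 × 2.751 / 0.5477 = 2.899×10^4 K.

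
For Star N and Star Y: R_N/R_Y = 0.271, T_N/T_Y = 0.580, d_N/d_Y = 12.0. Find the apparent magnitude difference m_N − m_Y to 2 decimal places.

10.60

L_N/L_Y = (0.271)²(0.580)⁴ = 0.008311.
F_N/F_Y = (L_N/L_Y)/(d_N/d_Y)² = 0.008311/144.0 = 5.771×10^-5.
m_N − m_Y = −2.5 log₁₀(5.771×10^-5) = 10.60.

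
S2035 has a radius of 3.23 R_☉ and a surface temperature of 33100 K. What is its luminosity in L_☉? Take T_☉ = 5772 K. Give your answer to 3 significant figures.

1.13×10^4 L_☉

L/L_☉ = (R/R_☉)² (T/T_☉)⁴ = (3.23)² × (33100/5772)⁴
       = 10.43 × (5.735)⁴ = 10.43 × 1081 = 1.128×10^4.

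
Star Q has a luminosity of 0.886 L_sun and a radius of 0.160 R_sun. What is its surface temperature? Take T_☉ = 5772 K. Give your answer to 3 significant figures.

1.40×10^4 K

T/T_☉ = (L/L_☉)^(1/4) / (R/R_☉)^(1/2)
T = 5772 × (0.886)^(1/4) / √(0.160) = 5772 × 0.9702 / 0.4000 = 1.400×10^4 K.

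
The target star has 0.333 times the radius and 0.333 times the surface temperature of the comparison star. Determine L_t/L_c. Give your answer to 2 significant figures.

0.0014

From the Stefan–Boltzmann law, L ∝ R²T⁴, so
L_t/L_c = (R_t/R_c)² (T_t/T_c)⁴ = (0.333)² × (0.333)⁴ = 0.1109 × 0.01230 = 0.001364.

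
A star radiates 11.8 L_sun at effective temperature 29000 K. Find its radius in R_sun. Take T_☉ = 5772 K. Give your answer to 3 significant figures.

R/R_☉ = √(L/L_☉) / (T/T_☉)² = √(11.8) / (5.024)²
       = 3.435 / 25.24 = 0.1361.

0.136 R_sun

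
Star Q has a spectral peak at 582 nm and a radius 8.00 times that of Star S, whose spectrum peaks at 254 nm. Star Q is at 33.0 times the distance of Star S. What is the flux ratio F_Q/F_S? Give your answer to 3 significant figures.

Wien's law: T_Q/T_S = λ_S/λ_Q = 254/582 = 0.4364.
L_Q/L_S = (R_Q/R_S)²(T_Q/T_S)⁴ = (8.00)²(0.4364)⁴ = 2.322.
F_Q/F_S = (L_Q/L_S)/(d_Q/d_S)² = 2.322/(33.0)² = 0.002132.

0.00213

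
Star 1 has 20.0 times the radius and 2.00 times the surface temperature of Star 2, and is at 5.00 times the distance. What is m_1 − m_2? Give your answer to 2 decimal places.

L_1/L_2 = (20.0)²(2.00)⁴ = 6400.
F_1/F_2 = (L_1/L_2)/(d_1/d_2)² = 6400/25.00 = 256.0.
m_1 − m_2 = −2.5 log₁₀(256.0) = -6.02.

-6.02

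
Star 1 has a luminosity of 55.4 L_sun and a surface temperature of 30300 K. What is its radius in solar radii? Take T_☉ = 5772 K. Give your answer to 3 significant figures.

R/R_☉ = √(L/L_☉) / (T/T_☉)² = √(55.4) / (5.249)²
       = 7.443 / 27.56 = 0.2701.

0.270 solar radii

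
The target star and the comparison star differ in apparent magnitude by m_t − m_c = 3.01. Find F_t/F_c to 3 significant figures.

0.0625

F_t/F_c = 10^(−(m_t − m_c)/2.5) = 10^(-3.01/2.5) = 10^-1.204 = 0.06252.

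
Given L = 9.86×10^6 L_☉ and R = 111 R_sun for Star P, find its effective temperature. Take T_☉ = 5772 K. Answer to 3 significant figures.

T/T_☉ = (L/L_☉)^(1/4) / (R/R_☉)^(1/2)
T = 5772 × (9.86×10^6)^(1/4) / √(111) = 5772 × 56.04 / 10.54 = 3.070×10^4 K.

3.07×10^4 K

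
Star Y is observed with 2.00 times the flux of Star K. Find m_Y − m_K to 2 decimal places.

m_Y − m_K = −2.5 log₁₀(F_Y/F_K) = −2.5 log₁₀(2.00) = −2.5 × (0.301) = -0.753.

-0.75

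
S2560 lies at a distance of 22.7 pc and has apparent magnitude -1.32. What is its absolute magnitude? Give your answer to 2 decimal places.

-3.10

M = m − 5 log₁₀(d/10 pc) = -1.32 − 5 log₁₀(22.7/10)
  = -1.32 − 5 × 0.356 = -1.32 − 1.78 = -3.10.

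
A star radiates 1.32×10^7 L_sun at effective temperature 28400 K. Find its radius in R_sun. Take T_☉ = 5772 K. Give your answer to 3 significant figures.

R/R_☉ = √(L/L_☉) / (T/T_☉)² = √(1.32×10^7) / (4.920)²
       = 3633 / 24.21 = 150.1.

150 R_sun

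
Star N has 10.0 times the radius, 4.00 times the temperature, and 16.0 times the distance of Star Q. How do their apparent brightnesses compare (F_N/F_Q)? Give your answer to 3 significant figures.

L_N/L_Q = (R_N/R_Q)²(T_N/T_Q)⁴ = (10.0)² × (4.00)⁴ = 2.560×10^4.
F_N/F_Q = (L_N/L_Q)/(d_N/d_Q)² = 2.560×10^4 / (16.0)² = 100.0.

100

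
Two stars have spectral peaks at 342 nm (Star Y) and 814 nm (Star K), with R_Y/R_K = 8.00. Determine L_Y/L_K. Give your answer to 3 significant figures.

2.05×10^3

Wien's law gives T ∝ 1/λ_max, so T_Y/T_K = λ_K/λ_Y = 814/342 = 2.380.
Then L ∝ R²T⁴ gives L_Y/L_K = (8.00)² × (2.380)⁴ = 64.00 × 32.09 = 2054.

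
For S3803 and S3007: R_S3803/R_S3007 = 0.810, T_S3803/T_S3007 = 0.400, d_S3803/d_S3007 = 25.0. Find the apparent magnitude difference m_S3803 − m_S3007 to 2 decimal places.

L_S3803/L_S3007 = (0.810)²(0.400)⁴ = 0.01680.
F_S3803/F_S3007 = (L_S3803/L_S3007)/(d_S3803/d_S3007)² = 0.01680/625.0 = 2.687×10^-5.
m_S3803 − m_S3007 = −2.5 log₁₀(2.687×10^-5) = 11.43.

11.43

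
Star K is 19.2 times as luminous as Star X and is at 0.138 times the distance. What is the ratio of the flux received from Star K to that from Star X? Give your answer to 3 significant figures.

F = L/(4πd²), so F_K/F_X = (L_K/L_X) / (d_K/d_X)²
= 19.2 / (0.138)² = 19.2 / 0.01904 = 1008.

1.01×10^3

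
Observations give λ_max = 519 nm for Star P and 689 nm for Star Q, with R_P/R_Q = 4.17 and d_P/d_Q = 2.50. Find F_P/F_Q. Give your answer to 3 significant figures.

Wien's law: T_P/T_Q = λ_Q/λ_P = 689/519 = 1.328.
L_P/L_Q = (R_P/R_Q)²(T_P/T_Q)⁴ = (4.17)²(1.328)⁴ = 54.01.
F_P/F_Q = (L_P/L_Q)/(d_P/d_Q)² = 54.01/(2.50)² = 8.642.

8.64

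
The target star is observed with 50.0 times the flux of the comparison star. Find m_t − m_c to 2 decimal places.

-4.25

m_t − m_c = −2.5 log₁₀(F_t/F_c) = −2.5 log₁₀(50.0) = −2.5 × (1.699) = -4.247.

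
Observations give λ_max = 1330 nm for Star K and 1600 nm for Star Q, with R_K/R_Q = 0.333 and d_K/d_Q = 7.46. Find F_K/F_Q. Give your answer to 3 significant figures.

Wien's law: T_K/T_Q = λ_Q/λ_K = 1600/1330 = 1.203.
L_K/L_Q = (R_K/R_Q)²(T_K/T_Q)⁴ = (0.333)²(1.203)⁴ = 0.2323.
F_K/F_Q = (L_K/L_Q)/(d_K/d_Q)² = 0.2323/(7.46)² = 0.004173.

0.00417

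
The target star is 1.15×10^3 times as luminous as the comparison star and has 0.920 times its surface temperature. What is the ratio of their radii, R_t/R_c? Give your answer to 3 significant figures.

L ∝ R²T⁴ gives R ∝ √L / T², so
R_t/R_c = √(1.15×10^3) / (0.920)² = 33.91 / 0.8464 = 40.07.

40.1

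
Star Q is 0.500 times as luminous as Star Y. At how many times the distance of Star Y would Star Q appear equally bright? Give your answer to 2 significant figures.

Equal flux requires L_Q/d_Q² = L_Y/d_Y², so d_Q/d_Y = √(L_Q/L_Y)
= √(0.500) = 0.7071.

0.71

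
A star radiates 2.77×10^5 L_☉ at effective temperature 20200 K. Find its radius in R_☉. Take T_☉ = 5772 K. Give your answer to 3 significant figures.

43.0 R_☉

R/R_☉ = √(L/L_☉) / (T/T_☉)² = √(2.77×10^5) / (3.500)²
       = 526.3 / 12.25 = 42.97.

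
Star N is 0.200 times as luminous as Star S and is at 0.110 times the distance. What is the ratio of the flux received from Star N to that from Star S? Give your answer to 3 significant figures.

F = L/(4πd²), so F_N/F_S = (L_N/L_S) / (d_N/d_S)²
= 0.200 / (0.110)² = 0.200 / 0.01210 = 16.53.

16.5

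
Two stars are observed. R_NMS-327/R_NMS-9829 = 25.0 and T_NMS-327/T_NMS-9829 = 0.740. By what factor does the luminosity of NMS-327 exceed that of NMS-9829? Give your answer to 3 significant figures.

From the Stefan–Boltzmann law, L ∝ R²T⁴, so
L_NMS-327/L_NMS-9829 = (R_NMS-327/R_NMS-9829)² (T_NMS-327/T_NMS-9829)⁴ = (25.0)² × (0.740)⁴ = 625.0 × 0.2999 = 187.4.

187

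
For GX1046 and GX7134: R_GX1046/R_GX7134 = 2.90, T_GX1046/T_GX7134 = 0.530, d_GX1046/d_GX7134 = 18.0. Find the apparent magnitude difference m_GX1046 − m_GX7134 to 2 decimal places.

6.72

L_GX1046/L_GX7134 = (2.90)²(0.530)⁴ = 0.6636.
F_GX1046/F_GX7134 = (L_GX1046/L_GX7134)/(d_GX1046/d_GX7134)² = 0.6636/324.0 = 0.002048.
m_GX1046 − m_GX7134 = −2.5 log₁₀(0.002048) = 6.72.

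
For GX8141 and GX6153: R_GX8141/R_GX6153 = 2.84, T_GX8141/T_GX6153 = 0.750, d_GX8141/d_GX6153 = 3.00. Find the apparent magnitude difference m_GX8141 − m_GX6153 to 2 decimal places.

1.37

L_GX8141/L_GX6153 = (2.84)²(0.750)⁴ = 2.552.
F_GX8141/F_GX6153 = (L_GX8141/L_GX6153)/(d_GX8141/d_GX6153)² = 2.552/9.000 = 0.2836.
m_GX8141 − m_GX6153 = −2.5 log₁₀(0.2836) = 1.37.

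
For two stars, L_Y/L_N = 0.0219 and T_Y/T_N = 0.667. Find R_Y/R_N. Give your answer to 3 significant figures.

0.333

L ∝ R²T⁴ gives R ∝ √L / T², so
R_Y/R_N = √(0.0219) / (0.667)² = 0.1480 / 0.4449 = 0.3326.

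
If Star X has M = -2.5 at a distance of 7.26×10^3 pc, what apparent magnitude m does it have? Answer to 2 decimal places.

m = M + 5 log₁₀(d/10 pc) = -2.5 + 5 log₁₀(7.26×10^3/10)
  = -2.5 + 5 × 2.861 = -2.5 + 14.30 = 11.80.

11.80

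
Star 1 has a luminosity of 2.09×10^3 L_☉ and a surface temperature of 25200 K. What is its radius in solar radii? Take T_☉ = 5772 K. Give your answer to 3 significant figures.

R/R_☉ = √(L/L_☉) / (T/T_☉)² = √(2.09×10^3) / (4.366)²
       = 45.72 / 19.06 = 2.398.

2.40 solar radii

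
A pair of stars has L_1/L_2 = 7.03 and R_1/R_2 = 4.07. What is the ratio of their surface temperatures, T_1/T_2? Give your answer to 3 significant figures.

0.807

L ∝ R²T⁴ gives T ∝ (L/R²)^(1/4), so
T_1/T_2 = (7.03 / 4.07²)^(1/4) = (0.4244)^(1/4) = 0.8071.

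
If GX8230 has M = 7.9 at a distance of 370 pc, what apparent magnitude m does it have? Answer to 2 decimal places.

15.74

m = M + 5 log₁₀(d/10 pc) = 7.9 + 5 log₁₀(370/10)
  = 7.9 + 5 × 1.568 = 7.9 + 7.84 = 15.74.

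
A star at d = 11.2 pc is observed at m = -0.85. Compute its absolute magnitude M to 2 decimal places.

-1.10

M = m − 5 log₁₀(d/10 pc) = -0.85 − 5 log₁₀(11.2/10)
  = -0.85 − 5 × 0.049 = -0.85 − 0.25 = -1.10.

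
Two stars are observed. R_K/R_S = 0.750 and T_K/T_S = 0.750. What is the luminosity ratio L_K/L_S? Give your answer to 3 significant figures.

From the Stefan–Boltzmann law, L ∝ R²T⁴, so
L_K/L_S = (R_K/R_S)² (T_K/T_S)⁴ = (0.750)² × (0.750)⁴ = 0.5625 × 0.3164 = 0.1780.

0.178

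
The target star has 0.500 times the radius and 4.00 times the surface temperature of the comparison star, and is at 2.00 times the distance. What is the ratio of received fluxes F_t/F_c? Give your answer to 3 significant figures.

L_t/L_c = (R_t/R_c)²(T_t/T_c)⁴ = (0.500)² × (4.00)⁴ = 64.00.
F_t/F_c = (L_t/L_c)/(d_t/d_c)² = 64.00 / (2.00)² = 16.00.

16.0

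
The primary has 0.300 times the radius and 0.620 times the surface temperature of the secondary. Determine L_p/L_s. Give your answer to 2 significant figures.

0.013

From the Stefan–Boltzmann law, L ∝ R²T⁴, so
L_p/L_s = (R_p/R_s)² (T_p/T_s)⁴ = (0.300)² × (0.620)⁴ = 0.09000 × 0.1478 = 0.01330.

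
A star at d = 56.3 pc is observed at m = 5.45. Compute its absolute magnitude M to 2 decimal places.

1.70

M = m − 5 log₁₀(d/10 pc) = 5.45 − 5 log₁₀(56.3/10)
  = 5.45 − 5 × 0.751 = 5.45 − 3.75 = 1.70.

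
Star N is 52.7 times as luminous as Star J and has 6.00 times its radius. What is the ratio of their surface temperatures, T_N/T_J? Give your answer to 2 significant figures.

1.1

L ∝ R²T⁴ gives T ∝ (L/R²)^(1/4), so
T_N/T_J = (52.7 / 6.00²)^(1/4) = (1.464)^(1/4) = 1.100.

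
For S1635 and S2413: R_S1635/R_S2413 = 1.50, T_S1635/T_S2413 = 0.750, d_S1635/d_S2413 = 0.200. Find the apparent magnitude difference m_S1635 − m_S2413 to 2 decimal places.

L_S1635/L_S2413 = (1.50)²(0.750)⁴ = 0.7119.
F_S1635/F_S2413 = (L_S1635/L_S2413)/(d_S1635/d_S2413)² = 0.7119/0.04000 = 17.80.
m_S1635 − m_S2413 = −2.5 log₁₀(17.80) = -3.13.

-3.13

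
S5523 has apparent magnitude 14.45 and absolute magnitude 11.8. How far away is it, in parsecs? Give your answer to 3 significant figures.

33.9 pc

m − M = 5 log₁₀(d/10 pc)
14.45 − (11.8) = 2.65 = 5 log₁₀(d/10)
d = 10 × 10^(2.65/5) = 10 × 10^0.530 = 33.88 pc.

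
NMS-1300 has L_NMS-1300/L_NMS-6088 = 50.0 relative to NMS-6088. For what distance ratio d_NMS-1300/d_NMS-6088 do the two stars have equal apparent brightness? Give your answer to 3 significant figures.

7.07

Equal flux requires L_NMS-1300/d_NMS-1300² = L_NMS-6088/d_NMS-6088², so d_NMS-1300/d_NMS-6088 = √(L_NMS-1300/L_NMS-6088)
= √(50.0) = 7.071.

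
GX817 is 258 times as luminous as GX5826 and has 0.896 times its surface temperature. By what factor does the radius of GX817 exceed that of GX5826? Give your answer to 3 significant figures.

20.0

L ∝ R²T⁴ gives R ∝ √L / T², so
R_GX817/R_GX5826 = √(258) / (0.896)² = 16.06 / 0.8028 = 20.01.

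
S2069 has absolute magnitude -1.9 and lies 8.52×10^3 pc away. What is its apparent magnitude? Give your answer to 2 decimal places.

12.75

m = M + 5 log₁₀(d/10 pc) = -1.9 + 5 log₁₀(8.52×10^3/10)
  = -1.9 + 5 × 2.930 = -1.9 + 14.65 = 12.75.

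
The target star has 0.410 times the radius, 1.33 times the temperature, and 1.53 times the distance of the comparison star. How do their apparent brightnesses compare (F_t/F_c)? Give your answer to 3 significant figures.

0.225

L_t/L_c = (R_t/R_c)²(T_t/T_c)⁴ = (0.410)² × (1.33)⁴ = 0.5260.
F_t/F_c = (L_t/L_c)/(d_t/d_c)² = 0.5260 / (1.53)² = 0.2247.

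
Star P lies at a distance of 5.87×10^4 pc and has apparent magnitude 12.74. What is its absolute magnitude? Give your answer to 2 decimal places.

M = m − 5 log₁₀(d/10 pc) = 12.74 − 5 log₁₀(5.87×10^4/10)
  = 12.74 − 5 × 3.769 = 12.74 − 18.84 = -6.10.

-6.10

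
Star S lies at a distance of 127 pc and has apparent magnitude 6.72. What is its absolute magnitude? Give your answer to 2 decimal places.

1.20

M = m − 5 log₁₀(d/10 pc) = 6.72 − 5 log₁₀(127/10)
  = 6.72 − 5 × 1.104 = 6.72 − 5.52 = 1.20.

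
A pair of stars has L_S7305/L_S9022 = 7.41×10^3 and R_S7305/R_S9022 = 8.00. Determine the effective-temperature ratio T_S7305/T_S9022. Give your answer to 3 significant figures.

L ∝ R²T⁴ gives T ∝ (L/R²)^(1/4), so
T_S7305/T_S9022 = (7.41×10^3 / 8.00²)^(1/4) = (115.8)^(1/4) = 3.280.

3.28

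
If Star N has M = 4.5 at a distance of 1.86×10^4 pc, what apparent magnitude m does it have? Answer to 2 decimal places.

m = M + 5 log₁₀(d/10 pc) = 4.5 + 5 log₁₀(1.86×10^4/10)
  = 4.5 + 5 × 3.270 = 4.5 + 16.35 = 20.85.

20.85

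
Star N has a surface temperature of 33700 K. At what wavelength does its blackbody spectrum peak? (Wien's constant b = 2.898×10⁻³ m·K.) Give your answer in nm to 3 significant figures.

86.0 nm

λ_max = b/T = 2.898×10⁻³ / 33700 = 8.60×10^-8 m = 85.99 nm.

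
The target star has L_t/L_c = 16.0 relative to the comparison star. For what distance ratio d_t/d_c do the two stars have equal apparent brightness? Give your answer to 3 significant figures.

Equal flux requires L_t/d_t² = L_c/d_c², so d_t/d_c = √(L_t/L_c)
= √(16.0) = 4.000.

4.00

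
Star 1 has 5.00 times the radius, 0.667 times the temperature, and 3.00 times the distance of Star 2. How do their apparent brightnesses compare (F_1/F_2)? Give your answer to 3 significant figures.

0.550

L_1/L_2 = (R_1/R_2)²(T_1/T_2)⁴ = (5.00)² × (0.667)⁴ = 4.948.
F_1/F_2 = (L_1/L_2)/(d_1/d_2)² = 4.948 / (3.00)² = 0.5498.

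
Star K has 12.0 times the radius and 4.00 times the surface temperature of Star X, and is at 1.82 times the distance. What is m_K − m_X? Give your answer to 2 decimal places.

-10.12

L_K/L_X = (12.0)²(4.00)⁴ = 3.686×10^4.
F_K/F_X = (L_K/L_X)/(d_K/d_X)² = 3.686×10^4/3.312 = 1.113×10^4.
m_K − m_X = −2.5 log₁₀(1.113×10^4) = -10.12.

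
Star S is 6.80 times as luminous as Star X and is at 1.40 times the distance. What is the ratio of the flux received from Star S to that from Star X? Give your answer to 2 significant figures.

3.5

F = L/(4πd²), so F_S/F_X = (L_S/L_X) / (d_S/d_X)²
= 6.80 / (1.40)² = 6.80 / 1.960 = 3.469.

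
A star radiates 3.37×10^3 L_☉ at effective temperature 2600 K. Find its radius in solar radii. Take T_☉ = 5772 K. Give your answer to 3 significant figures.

R/R_☉ = √(L/L_☉) / (T/T_☉)² = √(3.37×10^3) / (0.4505)²
       = 58.05 / 0.2029 = 286.1.

286 solar radii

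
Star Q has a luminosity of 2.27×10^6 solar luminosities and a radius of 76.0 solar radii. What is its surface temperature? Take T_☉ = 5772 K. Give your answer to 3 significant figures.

2.57×10^4 K

T/T_☉ = (L/L_☉)^(1/4) / (R/R_☉)^(1/2)
T = 5772 × (2.27×10^6)^(1/4) / √(76.0) = 5772 × 38.82 / 8.718 = 2.570×10^4 K.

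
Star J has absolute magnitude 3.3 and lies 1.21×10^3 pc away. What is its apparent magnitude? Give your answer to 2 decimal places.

m = M + 5 log₁₀(d/10 pc) = 3.3 + 5 log₁₀(1.21×10^3/10)
  = 3.3 + 5 × 2.083 = 3.3 + 10.41 = 13.71.

13.71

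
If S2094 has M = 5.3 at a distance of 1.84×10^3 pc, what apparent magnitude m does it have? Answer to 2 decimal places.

m = M + 5 log₁₀(d/10 pc) = 5.3 + 5 log₁₀(1.84×10^3/10)
  = 5.3 + 5 × 2.265 = 5.3 + 11.32 = 16.62.

16.62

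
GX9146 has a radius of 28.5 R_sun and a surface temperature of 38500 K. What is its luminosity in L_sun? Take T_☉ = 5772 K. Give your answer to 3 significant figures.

L/L_☉ = (R/R_☉)² (T/T_☉)⁴ = (28.5)² × (38500/5772)⁴
       = 812.2 × (6.670)⁴ = 812.2 × 1979 = 1.608×10^6.

1.61×10^6 L_sun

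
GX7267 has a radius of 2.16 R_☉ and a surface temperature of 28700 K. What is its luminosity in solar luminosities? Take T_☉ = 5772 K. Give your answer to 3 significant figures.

2.85×10^3 solar luminosities

L/L_☉ = (R/R_☉)² (T/T_☉)⁴ = (2.16)² × (28700/5772)⁴
       = 4.666 × (4.972)⁴ = 4.666 × 611.3 = 2852.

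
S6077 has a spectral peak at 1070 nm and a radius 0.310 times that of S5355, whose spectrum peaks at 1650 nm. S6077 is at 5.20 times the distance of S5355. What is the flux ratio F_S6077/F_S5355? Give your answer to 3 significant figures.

0.0201

Wien's law: T_S6077/T_S5355 = λ_S5355/λ_S6077 = 1650/1070 = 1.542.
L_S6077/L_S5355 = (R_S6077/R_S5355)²(T_S6077/T_S5355)⁴ = (0.310)²(1.542)⁴ = 0.5434.
F_S6077/F_S5355 = (L_S6077/L_S5355)/(d_S6077/d_S5355)² = 0.5434/(5.20)² = 0.02010.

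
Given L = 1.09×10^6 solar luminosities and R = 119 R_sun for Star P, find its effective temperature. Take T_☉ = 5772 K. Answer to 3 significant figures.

1.71×10^4 K

T/T_☉ = (L/L_☉)^(1/4) / (R/R_☉)^(1/2)
T = 5772 × (1.09×10^6)^(1/4) / √(119) = 5772 × 32.31 / 10.91 = 1.710×10^4 K.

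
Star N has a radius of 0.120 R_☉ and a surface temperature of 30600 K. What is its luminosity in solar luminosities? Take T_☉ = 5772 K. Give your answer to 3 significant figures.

L/L_☉ = (R/R_☉)² (T/T_☉)⁴ = (0.120)² × (30600/5772)⁴
       = 0.01440 × (5.301)⁴ = 0.01440 × 789.9 = 11.37.

11.4 solar luminosities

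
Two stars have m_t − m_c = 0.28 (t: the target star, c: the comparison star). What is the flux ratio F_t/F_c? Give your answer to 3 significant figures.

0.773

F_t/F_c = 10^(−(m_t − m_c)/2.5) = 10^(-0.28/2.5) = 10^-0.112 = 0.7727.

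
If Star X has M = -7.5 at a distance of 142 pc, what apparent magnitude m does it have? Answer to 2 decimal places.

m = M + 5 log₁₀(d/10 pc) = -7.5 + 5 log₁₀(142/10)
  = -7.5 + 5 × 1.152 = -7.5 + 5.76 = -1.74.

-1.74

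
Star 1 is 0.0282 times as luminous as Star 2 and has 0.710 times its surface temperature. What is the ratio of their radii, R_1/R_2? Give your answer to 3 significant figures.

L ∝ R²T⁴ gives R ∝ √L / T², so
R_1/R_2 = √(0.0282) / (0.710)² = 0.1679 / 0.5041 = 0.3331.

0.333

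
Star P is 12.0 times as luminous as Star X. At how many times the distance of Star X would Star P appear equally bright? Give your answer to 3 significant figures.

3.46

Equal flux requires L_P/d_P² = L_X/d_X², so d_P/d_X = √(L_P/L_X)
= √(12.0) = 3.464.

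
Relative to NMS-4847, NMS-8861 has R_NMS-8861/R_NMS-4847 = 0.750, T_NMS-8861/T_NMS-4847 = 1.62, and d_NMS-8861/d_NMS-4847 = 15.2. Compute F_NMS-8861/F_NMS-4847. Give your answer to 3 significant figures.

0.0168

L_NMS-8861/L_NMS-4847 = (R_NMS-8861/R_NMS-4847)²(T_NMS-8861/T_NMS-4847)⁴ = (0.750)² × (1.62)⁴ = 3.874.
F_NMS-8861/F_NMS-4847 = (L_NMS-8861/L_NMS-4847)/(d_NMS-8861/d_NMS-4847)² = 3.874 / (15.2)² = 0.01677.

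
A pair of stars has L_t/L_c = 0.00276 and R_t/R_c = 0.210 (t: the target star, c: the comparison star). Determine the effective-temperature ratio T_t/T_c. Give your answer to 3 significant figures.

L ∝ R²T⁴ gives T ∝ (L/R²)^(1/4), so
T_t/T_c = (0.00276 / 0.210²)^(1/4) = (0.06259)^(1/4) = 0.5002.

0.500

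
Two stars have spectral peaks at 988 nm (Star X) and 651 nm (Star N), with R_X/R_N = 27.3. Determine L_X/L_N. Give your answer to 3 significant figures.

140

Wien's law gives T ∝ 1/λ_max, so T_X/T_N = λ_N/λ_X = 651/988 = 0.6589.
Then L ∝ R²T⁴ gives L_X/L_N = (27.3)² × (0.6589)⁴ = 745.3 × 0.1885 = 140.5.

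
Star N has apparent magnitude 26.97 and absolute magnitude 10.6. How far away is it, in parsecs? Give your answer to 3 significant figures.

1.88×10^4 pc

m − M = 5 log₁₀(d/10 pc)
26.97 − (10.6) = 16.37 = 5 log₁₀(d/10)
d = 10 × 10^(16.37/5) = 10 × 10^3.274 = 1.879×10^4 pc.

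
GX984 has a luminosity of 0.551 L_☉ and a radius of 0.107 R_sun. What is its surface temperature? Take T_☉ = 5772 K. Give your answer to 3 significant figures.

1.52×10^4 K

T/T_☉ = (L/L_☉)^(1/4) / (R/R_☉)^(1/2)
T = 5772 × (0.551)^(1/4) / √(0.107) = 5772 × 0.8616 / 0.3271 = 1.520×10^4 K.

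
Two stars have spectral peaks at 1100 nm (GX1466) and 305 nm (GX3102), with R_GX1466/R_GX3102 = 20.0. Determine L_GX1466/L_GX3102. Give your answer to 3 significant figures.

2.36

Wien's law gives T ∝ 1/λ_max, so T_GX1466/T_GX3102 = λ_GX3102/λ_GX1466 = 305/1100 = 0.2773.
Then L ∝ R²T⁴ gives L_GX1466/L_GX3102 = (20.0)² × (0.2773)⁴ = 400.0 × 0.005911 = 2.364.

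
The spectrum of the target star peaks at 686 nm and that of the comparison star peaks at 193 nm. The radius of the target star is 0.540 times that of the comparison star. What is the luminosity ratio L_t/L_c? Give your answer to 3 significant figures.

0.00183

Wien's law gives T ∝ 1/λ_max, so T_t/T_c = λ_c/λ_t = 193/686 = 0.2813.
Then L ∝ R²T⁴ gives L_t/L_c = (0.540)² × (0.2813)⁴ = 0.2916 × 0.006265 = 0.001827.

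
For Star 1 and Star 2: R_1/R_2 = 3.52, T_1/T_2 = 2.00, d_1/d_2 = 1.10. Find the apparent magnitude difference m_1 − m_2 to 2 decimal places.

L_1/L_2 = (3.52)²(2.00)⁴ = 198.2.
F_1/F_2 = (L_1/L_2)/(d_1/d_2)² = 198.2/1.210 = 163.8.
m_1 − m_2 = −2.5 log₁₀(163.8) = -5.54.

-5.54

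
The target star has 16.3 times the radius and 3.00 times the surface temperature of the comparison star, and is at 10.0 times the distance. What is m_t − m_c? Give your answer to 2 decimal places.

-5.83

L_t/L_c = (16.3)²(3.00)⁴ = 2.152×10^4.
F_t/F_c = (L_t/L_c)/(d_t/d_c)² = 2.152×10^4/100.0 = 215.2.
m_t − m_c = −2.5 log₁₀(215.2) = -5.83.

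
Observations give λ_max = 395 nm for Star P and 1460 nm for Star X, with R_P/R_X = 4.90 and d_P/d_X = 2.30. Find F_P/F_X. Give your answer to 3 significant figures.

847

Wien's law: T_P/T_X = λ_X/λ_P = 1460/395 = 3.696.
L_P/L_X = (R_P/R_X)²(T_P/T_X)⁴ = (4.90)²(3.696)⁴ = 4481.
F_P/F_X = (L_P/L_X)/(d_P/d_X)² = 4481/(2.30)² = 847.1.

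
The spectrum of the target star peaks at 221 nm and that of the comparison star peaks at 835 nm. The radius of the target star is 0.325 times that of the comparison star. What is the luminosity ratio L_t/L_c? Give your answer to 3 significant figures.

Wien's law gives T ∝ 1/λ_max, so T_t/T_c = λ_c/λ_t = 835/221 = 3.778.
Then L ∝ R²T⁴ gives L_t/L_c = (0.325)² × (3.778)⁴ = 0.1056 × 203.8 = 21.53.

21.5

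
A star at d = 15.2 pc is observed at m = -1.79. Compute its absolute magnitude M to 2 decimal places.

-2.70

M = m − 5 log₁₀(d/10 pc) = -1.79 − 5 log₁₀(15.2/10)
  = -1.79 − 5 × 0.182 = -1.79 − 0.91 = -2.70.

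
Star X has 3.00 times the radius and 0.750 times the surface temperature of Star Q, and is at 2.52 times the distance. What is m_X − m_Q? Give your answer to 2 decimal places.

L_X/L_Q = (3.00)²(0.750)⁴ = 2.848.
F_X/F_Q = (L_X/L_Q)/(d_X/d_Q)² = 2.848/6.350 = 0.4484.
m_X − m_Q = −2.5 log₁₀(0.4484) = 0.87.

0.87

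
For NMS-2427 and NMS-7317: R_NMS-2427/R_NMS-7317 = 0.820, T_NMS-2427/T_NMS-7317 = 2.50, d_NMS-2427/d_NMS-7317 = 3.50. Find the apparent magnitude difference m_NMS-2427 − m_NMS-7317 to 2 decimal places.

L_NMS-2427/L_NMS-7317 = (0.820)²(2.50)⁴ = 26.27.
F_NMS-2427/F_NMS-7317 = (L_NMS-2427/L_NMS-7317)/(d_NMS-2427/d_NMS-7317)² = 26.27/12.25 = 2.144.
m_NMS-2427 − m_NMS-7317 = −2.5 log₁₀(2.144) = -0.83.

-0.83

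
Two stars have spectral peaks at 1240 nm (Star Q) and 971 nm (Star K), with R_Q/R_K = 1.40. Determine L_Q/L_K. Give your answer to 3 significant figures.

Wien's law gives T ∝ 1/λ_max, so T_Q/T_K = λ_K/λ_Q = 971/1240 = 0.7831.
Then L ∝ R²T⁴ gives L_Q/L_K = (1.40)² × (0.7831)⁴ = 1.960 × 0.3760 = 0.7370.

0.737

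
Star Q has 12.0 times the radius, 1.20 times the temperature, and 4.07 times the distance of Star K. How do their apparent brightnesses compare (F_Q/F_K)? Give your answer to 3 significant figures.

18.0

L_Q/L_K = (R_Q/R_K)²(T_Q/T_K)⁴ = (12.0)² × (1.20)⁴ = 298.6.
F_Q/F_K = (L_Q/L_K)/(d_Q/d_K)² = 298.6 / (4.07)² = 18.03.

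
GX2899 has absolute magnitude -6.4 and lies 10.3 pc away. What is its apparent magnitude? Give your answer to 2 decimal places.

m = M + 5 log₁₀(d/10 pc) = -6.4 + 5 log₁₀(10.3/10)
  = -6.4 + 5 × 0.013 = -6.4 + 0.06 = -6.34.

-6.34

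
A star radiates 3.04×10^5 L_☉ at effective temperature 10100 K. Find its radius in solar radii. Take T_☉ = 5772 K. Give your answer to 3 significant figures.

R/R_☉ = √(L/L_☉) / (T/T_☉)² = √(3.04×10^5) / (1.750)²
       = 551.4 / 3.062 = 180.1.

180 solar radii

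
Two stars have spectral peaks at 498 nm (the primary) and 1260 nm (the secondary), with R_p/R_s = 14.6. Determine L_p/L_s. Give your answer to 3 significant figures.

Wien's law gives T ∝ 1/λ_max, so T_p/T_s = λ_s/λ_p = 1260/498 = 2.530.
Then L ∝ R²T⁴ gives L_p/L_s = (14.6)² × (2.530)⁴ = 213.2 × 40.98 = 8735.

8.74×10^3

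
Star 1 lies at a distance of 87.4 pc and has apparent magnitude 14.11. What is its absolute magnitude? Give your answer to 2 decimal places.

9.40

M = m − 5 log₁₀(d/10 pc) = 14.11 − 5 log₁₀(87.4/10)
  = 14.11 − 5 × 0.942 = 14.11 − 4.71 = 9.40.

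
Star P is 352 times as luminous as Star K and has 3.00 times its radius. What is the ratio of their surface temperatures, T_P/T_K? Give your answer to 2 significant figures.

L ∝ R²T⁴ gives T ∝ (L/R²)^(1/4), so
T_P/T_K = (352 / 3.00²)^(1/4) = (39.11)^(1/4) = 2.501.

2.5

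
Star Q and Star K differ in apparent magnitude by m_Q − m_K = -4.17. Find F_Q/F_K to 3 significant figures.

46.6

F_Q/F_K = 10^(−(m_Q − m_K)/2.5) = 10^(4.17/2.5) = 10^1.668 = 46.56.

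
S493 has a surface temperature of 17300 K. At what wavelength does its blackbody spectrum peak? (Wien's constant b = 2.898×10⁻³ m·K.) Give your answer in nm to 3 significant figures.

168 nm

λ_max = b/T = 2.898×10⁻³ / 17300 = 1.68×10^-7 m = 167.5 nm.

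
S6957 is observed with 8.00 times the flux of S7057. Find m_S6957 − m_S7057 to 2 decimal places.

-2.26

m_S6957 − m_S7057 = −2.5 log₁₀(F_S6957/F_S7057) = −2.5 log₁₀(8.00) = −2.5 × (0.903) = -2.258.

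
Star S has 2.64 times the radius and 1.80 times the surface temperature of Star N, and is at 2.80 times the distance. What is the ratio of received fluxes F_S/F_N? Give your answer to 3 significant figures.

L_S/L_N = (R_S/R_N)²(T_S/T_N)⁴ = (2.64)² × (1.80)⁴ = 73.16.
F_S/F_N = (L_S/L_N)/(d_S/d_N)² = 73.16 / (2.80)² = 9.332.

9.33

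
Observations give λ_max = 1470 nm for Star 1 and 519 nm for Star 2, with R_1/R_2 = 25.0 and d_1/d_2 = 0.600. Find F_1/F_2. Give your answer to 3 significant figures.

Wien's law: T_1/T_2 = λ_2/λ_1 = 519/1470 = 0.3531.
L_1/L_2 = (R_1/R_2)²(T_1/T_2)⁴ = (25.0)²(0.3531)⁴ = 9.711.
F_1/F_2 = (L_1/L_2)/(d_1/d_2)² = 9.711/(0.600)² = 26.98.

27.0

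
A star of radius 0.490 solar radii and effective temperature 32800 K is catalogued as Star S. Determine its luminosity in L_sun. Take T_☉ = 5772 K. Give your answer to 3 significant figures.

250 L_sun

L/L_☉ = (R/R_☉)² (T/T_☉)⁴ = (0.490)² × (32800/5772)⁴
       = 0.2401 × (5.683)⁴ = 0.2401 × 1043 = 250.4.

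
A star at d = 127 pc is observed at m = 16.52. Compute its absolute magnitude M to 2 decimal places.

11.00

M = m − 5 log₁₀(d/10 pc) = 16.52 − 5 log₁₀(127/10)
  = 16.52 − 5 × 1.104 = 16.52 − 5.52 = 11.00.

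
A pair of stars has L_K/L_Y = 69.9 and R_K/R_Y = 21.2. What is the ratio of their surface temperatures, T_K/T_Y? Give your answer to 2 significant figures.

L ∝ R²T⁴ gives T ∝ (L/R²)^(1/4), so
T_K/T_Y = (69.9 / 21.2²)^(1/4) = (0.1555)^(1/4) = 0.6280.

0.63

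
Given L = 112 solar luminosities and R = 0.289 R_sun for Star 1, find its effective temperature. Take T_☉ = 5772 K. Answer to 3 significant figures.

3.49×10^4 K

T/T_☉ = (L/L_☉)^(1/4) / (R/R_☉)^(1/2)
T = 5772 × (112)^(1/4) / √(0.289) = 5772 × 3.253 / 0.5376 = 3.493×10^4 K.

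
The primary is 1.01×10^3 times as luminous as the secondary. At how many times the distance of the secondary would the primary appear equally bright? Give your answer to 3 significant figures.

Equal flux requires L_p/d_p² = L_s/d_s², so d_p/d_s = √(L_p/L_s)
= √(1.01×10^3) = 31.78.

31.8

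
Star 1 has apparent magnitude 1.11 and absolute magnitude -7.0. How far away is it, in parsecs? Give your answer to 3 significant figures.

419 pc

m − M = 5 log₁₀(d/10 pc)
1.11 − (-7.0) = 8.11 = 5 log₁₀(d/10)
d = 10 × 10^(8.11/5) = 10 × 10^1.622 = 418.8 pc.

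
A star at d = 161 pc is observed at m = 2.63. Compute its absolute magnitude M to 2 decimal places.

M = m − 5 log₁₀(d/10 pc) = 2.63 − 5 log₁₀(161/10)
  = 2.63 − 5 × 1.207 = 2.63 − 6.03 = -3.40.

-3.40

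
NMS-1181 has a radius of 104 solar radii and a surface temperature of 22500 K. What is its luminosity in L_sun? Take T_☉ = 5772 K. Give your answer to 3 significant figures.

2.50×10^6 L_sun

L/L_☉ = (R/R_☉)² (T/T_☉)⁴ = (104)² × (22500/5772)⁴
       = 1.082×10^4 × (3.898)⁴ = 1.082×10^4 × 230.9 = 2.497×10^6.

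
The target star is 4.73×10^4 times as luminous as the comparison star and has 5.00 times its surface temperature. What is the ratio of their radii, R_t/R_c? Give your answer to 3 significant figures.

L ∝ R²T⁴ gives R ∝ √L / T², so
R_t/R_c = √(4.73×10^4) / (5.00)² = 217.5 / 25.00 = 8.699.

8.70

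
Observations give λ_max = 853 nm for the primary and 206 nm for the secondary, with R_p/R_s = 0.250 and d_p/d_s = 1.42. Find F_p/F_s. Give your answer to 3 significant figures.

1.05×10^-4

Wien's law: T_p/T_s = λ_s/λ_p = 206/853 = 0.2415.
L_p/L_s = (R_p/R_s)²(T_p/T_s)⁴ = (0.250)²(0.2415)⁴ = 2.126×10^-4.
F_p/F_s = (L_p/L_s)/(d_p/d_s)² = 2.126×10^-4/(1.42)² = 1.054×10^-4.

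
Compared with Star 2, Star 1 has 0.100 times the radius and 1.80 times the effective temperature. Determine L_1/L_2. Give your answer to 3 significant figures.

From the Stefan–Boltzmann law, L ∝ R²T⁴, so
L_1/L_2 = (R_1/R_2)² (T_1/T_2)⁴ = (0.100)² × (1.80)⁴ = 0.01000 × 10.50 = 0.1050.

0.105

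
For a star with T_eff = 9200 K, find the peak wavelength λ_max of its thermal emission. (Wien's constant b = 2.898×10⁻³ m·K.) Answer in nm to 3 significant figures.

λ_max = b/T = 2.898×10⁻³ / 9200 = 3.15×10^-7 m = 315.0 nm.

315 nm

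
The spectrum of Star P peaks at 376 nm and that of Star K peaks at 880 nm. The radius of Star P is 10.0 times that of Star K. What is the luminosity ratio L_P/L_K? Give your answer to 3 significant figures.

3.00×10^3

Wien's law gives T ∝ 1/λ_max, so T_P/T_K = λ_K/λ_P = 880/376 = 2.340.
Then L ∝ R²T⁴ gives L_P/L_K = (10.0)² × (2.340)⁴ = 100.0 × 30.00 = 3000.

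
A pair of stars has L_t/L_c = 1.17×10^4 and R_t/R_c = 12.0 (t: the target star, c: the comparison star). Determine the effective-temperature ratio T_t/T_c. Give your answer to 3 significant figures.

L ∝ R²T⁴ gives T ∝ (L/R²)^(1/4), so
T_t/T_c = (1.17×10^4 / 12.0²)^(1/4) = (81.25)^(1/4) = 3.002.

3.00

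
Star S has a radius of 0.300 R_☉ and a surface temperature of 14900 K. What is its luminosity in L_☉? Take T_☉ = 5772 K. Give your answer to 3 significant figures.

4.00 L_☉

L/L_☉ = (R/R_☉)² (T/T_☉)⁴ = (0.300)² × (14900/5772)⁴
       = 0.09000 × (2.581)⁴ = 0.09000 × 44.41 = 3.997.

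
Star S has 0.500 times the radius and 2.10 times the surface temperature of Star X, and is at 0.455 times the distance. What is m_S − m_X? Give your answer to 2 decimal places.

-3.43

L_S/L_X = (0.500)²(2.10)⁴ = 4.862.
F_S/F_X = (L_S/L_X)/(d_S/d_X)² = 4.862/0.2070 = 23.49.
m_S − m_X = −2.5 log₁₀(23.49) = -3.43.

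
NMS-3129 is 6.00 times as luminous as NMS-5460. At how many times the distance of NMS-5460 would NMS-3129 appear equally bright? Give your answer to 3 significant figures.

2.45

Equal flux requires L_NMS-3129/d_NMS-3129² = L_NMS-5460/d_NMS-5460², so d_NMS-3129/d_NMS-5460 = √(L_NMS-3129/L_NMS-5460)
= √(6.00) = 2.449.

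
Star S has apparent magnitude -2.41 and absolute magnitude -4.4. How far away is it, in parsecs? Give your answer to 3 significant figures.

m − M = 5 log₁₀(d/10 pc)
-2.41 − (-4.4) = 1.99 = 5 log₁₀(d/10)
d = 10 × 10^(1.99/5) = 10 × 10^0.398 = 25.00 pc.

25.0 pc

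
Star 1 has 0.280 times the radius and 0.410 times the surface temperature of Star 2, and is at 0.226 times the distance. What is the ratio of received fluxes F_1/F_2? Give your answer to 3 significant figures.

0.0434

L_1/L_2 = (R_1/R_2)²(T_1/T_2)⁴ = (0.280)² × (0.410)⁴ = 0.002215.
F_1/F_2 = (L_1/L_2)/(d_1/d_2)² = 0.002215 / (0.226)² = 0.04337.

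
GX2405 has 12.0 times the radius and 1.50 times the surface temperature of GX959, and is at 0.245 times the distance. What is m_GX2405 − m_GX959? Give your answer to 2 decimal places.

L_GX2405/L_GX959 = (12.0)²(1.50)⁴ = 729.0.
F_GX2405/F_GX959 = (L_GX2405/L_GX959)/(d_GX2405/d_GX959)² = 729.0/0.06002 = 1.214×10^4.
m_GX2405 − m_GX959 = −2.5 log₁₀(1.214×10^4) = -10.21.

-10.21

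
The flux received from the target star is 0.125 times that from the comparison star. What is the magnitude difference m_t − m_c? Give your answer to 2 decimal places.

2.26

m_t − m_c = −2.5 log₁₀(F_t/F_c) = −2.5 log₁₀(0.125) = −2.5 × (-0.903) = 2.258.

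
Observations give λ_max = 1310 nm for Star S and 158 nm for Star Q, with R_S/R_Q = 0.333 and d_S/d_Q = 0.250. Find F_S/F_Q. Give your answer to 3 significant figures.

Wien's law: T_S/T_Q = λ_Q/λ_S = 158/1310 = 0.1206.
L_S/L_Q = (R_S/R_Q)²(T_S/T_Q)⁴ = (0.333)²(0.1206)⁴ = 2.347×10^-5.
F_S/F_Q = (L_S/L_Q)/(d_S/d_Q)² = 2.347×10^-5/(0.250)² = 3.754×10^-4.

3.75×10^-4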